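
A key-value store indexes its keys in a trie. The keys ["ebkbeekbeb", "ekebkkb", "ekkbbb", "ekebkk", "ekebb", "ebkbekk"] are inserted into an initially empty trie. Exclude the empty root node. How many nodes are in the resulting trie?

23

Trie structure (* marks end of a word):
(root)
└─ e
   ├─ b
   │  └─ k
   │     └─ b
   │        └─ e
   │           ├─ e
   │           │  └─ k
   │           │     └─ b
   │           │        └─ e
   │           │           └─ b *
   │           └─ k
   │              └─ k *
   └─ k
      ├─ e
      │  └─ b
      │     ├─ b *
      │     └─ k
      │        └─ k *
      │           └─ b *
      └─ k
         └─ b
            └─ b
               └─ b *
Counting every labelled node above: 23.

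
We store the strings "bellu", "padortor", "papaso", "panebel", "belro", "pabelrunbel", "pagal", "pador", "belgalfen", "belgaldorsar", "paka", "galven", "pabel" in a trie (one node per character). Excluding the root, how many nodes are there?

Count nodes per top-level branch (shared prefixes stored once):
  'b'-branch (belgaldorsar, belgalfen, bellu, belro): 19 nodes
  'g'-branch (galven): 6 nodes
  'p'-branch (pabel, pabelrunbel, pador, padortor, pagal, paka, panebel, papaso): 31 nodes
Sum: 56

56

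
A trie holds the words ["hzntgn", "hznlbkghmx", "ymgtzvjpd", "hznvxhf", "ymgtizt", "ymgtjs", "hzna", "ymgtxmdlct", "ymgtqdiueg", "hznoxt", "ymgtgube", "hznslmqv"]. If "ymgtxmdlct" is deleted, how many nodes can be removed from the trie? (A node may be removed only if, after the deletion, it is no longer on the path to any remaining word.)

After clearing the end-marker at "ymgtxmdlct", prune upward until reaching a node still needed by another word.
The suffix "xmdlct" (6 nodes) is used only by "ymgtxmdlct"; the node for "ymgt" still has the child "z", so pruning stops there.
Nodes removed: 6

6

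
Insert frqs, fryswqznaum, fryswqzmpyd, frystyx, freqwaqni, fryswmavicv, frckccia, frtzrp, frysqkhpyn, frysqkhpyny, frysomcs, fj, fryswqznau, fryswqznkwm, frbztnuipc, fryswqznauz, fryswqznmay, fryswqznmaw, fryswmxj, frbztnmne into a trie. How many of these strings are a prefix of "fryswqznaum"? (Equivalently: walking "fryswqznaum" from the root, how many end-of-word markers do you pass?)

2

Walk "fryswqznaum" from the root; an end-of-word marker is hit whenever a stored word is a prefix of "fryswqznaum".
Prefixes of the query that are stored words: "fryswqznau", "fryswqznaum"
Count: 2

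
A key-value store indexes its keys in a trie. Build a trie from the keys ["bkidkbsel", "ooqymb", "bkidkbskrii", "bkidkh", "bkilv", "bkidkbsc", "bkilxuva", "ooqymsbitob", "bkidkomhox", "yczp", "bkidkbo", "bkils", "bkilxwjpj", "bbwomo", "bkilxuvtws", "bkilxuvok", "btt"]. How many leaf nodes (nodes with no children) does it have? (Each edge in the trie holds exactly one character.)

17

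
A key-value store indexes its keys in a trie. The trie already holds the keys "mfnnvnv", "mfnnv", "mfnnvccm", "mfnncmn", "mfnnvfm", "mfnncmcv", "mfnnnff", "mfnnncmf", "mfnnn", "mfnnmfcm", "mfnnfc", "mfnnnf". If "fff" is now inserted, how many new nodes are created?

3

"fff" shares no prefix with any stored word, so all 3 characters open new nodes.
3 − 0 = 3 new nodes.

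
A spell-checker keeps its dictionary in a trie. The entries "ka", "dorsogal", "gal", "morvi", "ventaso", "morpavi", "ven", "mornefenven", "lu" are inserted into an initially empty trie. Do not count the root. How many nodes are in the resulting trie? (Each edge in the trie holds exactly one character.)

39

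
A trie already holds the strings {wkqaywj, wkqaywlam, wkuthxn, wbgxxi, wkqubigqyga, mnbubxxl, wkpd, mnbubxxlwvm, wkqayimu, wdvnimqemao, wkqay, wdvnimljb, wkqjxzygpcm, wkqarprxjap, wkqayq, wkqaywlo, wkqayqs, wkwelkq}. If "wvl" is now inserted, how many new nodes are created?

The longest prefix of "wvl" already in the trie is "w" (length 1).
So 3 − 1 = 2 new nodes.

2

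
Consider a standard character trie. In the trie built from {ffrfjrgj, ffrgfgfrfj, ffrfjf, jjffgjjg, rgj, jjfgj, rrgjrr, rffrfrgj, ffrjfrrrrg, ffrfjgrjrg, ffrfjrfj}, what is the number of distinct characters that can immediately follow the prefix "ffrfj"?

3

Walk "ffrfj" from the root, arriving at one node.
Distinct next characters after "ffrfj": f, g, r.
That node has 3 child edges.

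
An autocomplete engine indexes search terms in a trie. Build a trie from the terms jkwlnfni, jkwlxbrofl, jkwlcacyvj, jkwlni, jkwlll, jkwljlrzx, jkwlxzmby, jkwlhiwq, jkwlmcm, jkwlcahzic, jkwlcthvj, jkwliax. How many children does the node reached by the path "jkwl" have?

8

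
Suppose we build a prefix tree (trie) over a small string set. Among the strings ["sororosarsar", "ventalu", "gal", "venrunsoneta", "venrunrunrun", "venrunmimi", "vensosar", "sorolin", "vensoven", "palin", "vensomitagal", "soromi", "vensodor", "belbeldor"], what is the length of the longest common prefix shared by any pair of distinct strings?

6

Equivalently: take the maximum, over all pairs, of their longest common prefix length.
e.g. "venrunmimi" and "venrunrunrun" share the prefix "venrun" of length 6; no pair shares a longer one.
Longest shared-prefix length: 6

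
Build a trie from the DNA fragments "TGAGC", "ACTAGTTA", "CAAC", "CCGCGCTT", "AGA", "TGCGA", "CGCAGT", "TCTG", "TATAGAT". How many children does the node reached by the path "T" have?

3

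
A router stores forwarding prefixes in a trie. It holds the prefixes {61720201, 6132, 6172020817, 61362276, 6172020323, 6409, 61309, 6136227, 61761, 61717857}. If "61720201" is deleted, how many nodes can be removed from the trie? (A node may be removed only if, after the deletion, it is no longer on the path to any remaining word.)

A node on "61720201"'s path can go only if nothing else ends at it or branches off below it.
The suffix "1" (1 node) is used only by "61720201"; the node for "6172020" still has the child "8", so pruning stops there.
Nodes removed: 1

1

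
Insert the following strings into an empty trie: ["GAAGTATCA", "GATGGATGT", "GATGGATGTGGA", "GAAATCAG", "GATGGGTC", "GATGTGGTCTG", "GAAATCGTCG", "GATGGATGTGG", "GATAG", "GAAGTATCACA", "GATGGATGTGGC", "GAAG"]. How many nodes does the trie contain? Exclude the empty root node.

Count nodes per top-level branch (shared prefixes stored once):
  'G'-branch (GAAATCAG, GAAATCGTCG, GAAG, GAAGTATCA, GAAGTATCACA, GATAG, GATGGATGT, GATGGATGTGG, GATGGATGTGGA, GATGGATGTGGC, GATGGGTC, GATGTGGTCTG): 43 nodes
Sum: 43

43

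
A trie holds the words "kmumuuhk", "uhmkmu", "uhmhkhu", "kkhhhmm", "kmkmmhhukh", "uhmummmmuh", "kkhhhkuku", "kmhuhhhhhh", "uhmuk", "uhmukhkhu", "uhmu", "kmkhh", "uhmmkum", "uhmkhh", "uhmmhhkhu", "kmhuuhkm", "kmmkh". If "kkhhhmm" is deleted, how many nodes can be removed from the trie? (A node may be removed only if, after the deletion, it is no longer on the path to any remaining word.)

Walk "kkhhhmm" from the leaf back toward the root, removing each node that no remaining word uses.
The suffix "mm" (2 nodes) is used only by "kkhhhmm"; the node for "kkhhh" still has the child "k", so pruning stops there.
Nodes removed: 2

2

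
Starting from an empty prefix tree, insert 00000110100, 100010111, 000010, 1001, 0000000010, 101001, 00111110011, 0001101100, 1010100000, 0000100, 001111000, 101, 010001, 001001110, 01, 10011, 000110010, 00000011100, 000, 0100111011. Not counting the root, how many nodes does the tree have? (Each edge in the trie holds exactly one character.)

84

Count nodes per top-level branch (shared prefixes stored once):
  '0'-branch (000, 0000000010, 00000011100, 00000110100, 000010, 0000100, 000110010, 0001101100, 001001110, 001111000, 00111110011, 01, 010001, 0100111011): 63 nodes
  '1'-branch (100010111, 1001, 10011, 101, 101001, 1010100000): 21 nodes
Sum: 84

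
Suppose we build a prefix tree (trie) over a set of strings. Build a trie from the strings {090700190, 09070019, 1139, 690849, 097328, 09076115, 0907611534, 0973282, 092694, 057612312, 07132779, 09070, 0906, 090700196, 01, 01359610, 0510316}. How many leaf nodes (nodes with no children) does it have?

12

Leaves are exactly the stored words that no other stored word extends.
Those words: "01359610", "0510316", "057612312", "07132779", "0906", "090700190", "090700196", "0907611534", "092694", "0973282", "1139", "690849"
Leaf count: 12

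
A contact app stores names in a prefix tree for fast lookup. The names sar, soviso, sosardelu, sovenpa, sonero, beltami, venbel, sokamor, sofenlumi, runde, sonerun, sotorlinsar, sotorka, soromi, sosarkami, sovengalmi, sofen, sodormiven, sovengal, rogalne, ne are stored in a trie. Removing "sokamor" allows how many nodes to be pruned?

5

A node on "sokamor"'s path can go only if nothing else ends at it or branches off below it.
The suffix "kamor" (5 nodes) is used only by "sokamor"; the node for "so" still has the child "v", so pruning stops there.
Nodes removed: 5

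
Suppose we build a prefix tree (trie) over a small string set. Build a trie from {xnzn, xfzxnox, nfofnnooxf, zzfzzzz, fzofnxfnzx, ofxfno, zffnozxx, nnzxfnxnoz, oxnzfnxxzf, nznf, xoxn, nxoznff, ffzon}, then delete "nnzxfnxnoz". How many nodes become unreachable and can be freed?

9

A node on "nnzxfnxnoz"'s path can go only if nothing else ends at it or branches off below it.
The suffix "nzxfnxnoz" (9 nodes) is used only by "nnzxfnxnoz"; the node for "n" still has the child "f", so pruning stops there.
Nodes removed: 9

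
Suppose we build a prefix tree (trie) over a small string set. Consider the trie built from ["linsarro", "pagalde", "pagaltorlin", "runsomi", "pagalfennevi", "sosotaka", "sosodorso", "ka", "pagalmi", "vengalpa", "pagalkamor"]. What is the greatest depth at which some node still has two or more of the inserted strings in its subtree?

5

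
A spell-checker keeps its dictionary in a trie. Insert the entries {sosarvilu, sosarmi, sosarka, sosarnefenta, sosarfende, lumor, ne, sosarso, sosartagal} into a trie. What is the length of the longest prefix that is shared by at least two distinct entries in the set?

5

Look for the deepest trie node that still has at least two words in its subtree.
e.g. "sosarfende" and "sosarka" share the prefix "sosar" of length 5; no pair shares a longer one.
Longest shared-prefix length: 5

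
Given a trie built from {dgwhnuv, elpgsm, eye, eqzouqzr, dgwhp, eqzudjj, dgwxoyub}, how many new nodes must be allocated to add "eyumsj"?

4

The longest prefix of "eyumsj" already in the trie is "ey" (length 2).
Each of the 4 remaining characters creates one node.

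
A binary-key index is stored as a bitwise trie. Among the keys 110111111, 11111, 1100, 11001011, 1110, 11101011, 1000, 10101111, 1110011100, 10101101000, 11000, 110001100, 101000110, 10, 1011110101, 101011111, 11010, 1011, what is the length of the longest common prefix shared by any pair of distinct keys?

The deepest shared node is where two words last agree before diverging.
"10101111" and "101011111" agree on "10101111" (8 characters) before diverging; nothing deeper is shared.
Longest shared-prefix length: 8

8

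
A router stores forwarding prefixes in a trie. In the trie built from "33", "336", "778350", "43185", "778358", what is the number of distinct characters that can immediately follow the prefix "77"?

1

Follow the path "77" to its node, then look at its outgoing edges.
Distinct next characters after "77": 8.
That node has 1 child edge.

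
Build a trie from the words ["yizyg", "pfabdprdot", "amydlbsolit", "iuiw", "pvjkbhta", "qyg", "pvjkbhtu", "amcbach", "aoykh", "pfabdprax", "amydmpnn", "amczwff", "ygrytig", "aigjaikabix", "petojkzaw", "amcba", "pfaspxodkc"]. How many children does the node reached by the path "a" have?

Walk "a" from the root, arriving at one node.
Distinct next characters after "a": i, m, o.
That node has 3 child edges.

3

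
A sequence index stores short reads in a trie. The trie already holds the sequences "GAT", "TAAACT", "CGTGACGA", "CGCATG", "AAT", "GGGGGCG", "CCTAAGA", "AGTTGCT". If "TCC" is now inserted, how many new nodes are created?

The longest prefix of "TCC" already in the trie is "T" (length 1).
Each of the 2 remaining characters creates one node.

2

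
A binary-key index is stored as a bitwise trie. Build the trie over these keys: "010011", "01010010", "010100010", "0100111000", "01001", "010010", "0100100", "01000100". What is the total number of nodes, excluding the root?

24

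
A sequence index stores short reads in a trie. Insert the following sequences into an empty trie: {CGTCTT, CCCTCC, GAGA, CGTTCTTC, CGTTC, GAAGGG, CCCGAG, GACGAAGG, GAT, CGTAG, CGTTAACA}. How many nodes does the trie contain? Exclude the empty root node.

For each word, the new-node count is its length minus the longest prefix already in the trie:
  "CGTCTT" → 6 new (C, G, T, C, T, T)
  "CCCTCC" → prefix "C" already present; 5 new (C, C, T, C, C)
  "GAGA" → 4 new (G, A, G, A)
  "CGTTCTTC" → prefix "CGT" already present; 5 new (T, C, T, T, C)
  "CGTTC" → prefix "CGTTC" already present; 0 new (none)
  "GAAGGG" → prefix "GA" already present; 4 new (A, G, G, G)
  "CCCGAG" → prefix "CCC" already present; 3 new (G, A, G)
  "GACGAAGG" → prefix "GA" already present; 6 new (C, G, A, A, G, G)
  "GAT" → prefix "GA" already present; 1 new (T)
  "CGTAG" → prefix "CGT" already present; 2 new (A, G)
  "CGTTAACA" → prefix "CGTT" already present; 4 new (A, A, C, A)
Total nodes = 6 + 5 + 4 + 5 + 0 + 4 + 3 + 6 + 1 + 2 + 4 = 40

40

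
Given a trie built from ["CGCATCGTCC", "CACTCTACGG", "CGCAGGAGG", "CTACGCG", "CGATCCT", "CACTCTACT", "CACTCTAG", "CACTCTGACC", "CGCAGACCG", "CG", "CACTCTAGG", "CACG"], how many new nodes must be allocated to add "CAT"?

1

The longest prefix of "CAT" already in the trie is "CA" (length 2).
So 3 − 2 = 1 new nodes.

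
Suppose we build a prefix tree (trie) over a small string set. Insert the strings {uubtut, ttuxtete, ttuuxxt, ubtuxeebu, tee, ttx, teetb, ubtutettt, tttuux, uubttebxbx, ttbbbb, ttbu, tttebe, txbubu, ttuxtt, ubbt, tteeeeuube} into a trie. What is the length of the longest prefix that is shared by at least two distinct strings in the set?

5

Equivalently: take the maximum, over all pairs, of their longest common prefix length.
"ttuxtete" and "ttuxtt" agree on "ttuxt" (5 characters) before diverging; nothing deeper is shared.
Longest shared-prefix length: 5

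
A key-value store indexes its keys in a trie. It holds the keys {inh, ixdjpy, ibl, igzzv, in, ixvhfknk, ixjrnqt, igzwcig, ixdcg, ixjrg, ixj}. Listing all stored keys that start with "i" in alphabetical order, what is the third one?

Words with prefix "i", in lexicographic order: "ibl", "igzwcig", "igzzv", "in", "inh", "ixdcg", "ixdjpy", "ixj", "ixjrg", "ixjrnqt", "ixvhfknk"
The 3rd is igzzv.

igzzv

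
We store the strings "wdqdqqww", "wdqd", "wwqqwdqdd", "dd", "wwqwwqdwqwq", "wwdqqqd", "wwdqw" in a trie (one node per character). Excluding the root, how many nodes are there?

Trace insertions, counting only characters that open a new branch:
  "wdqdqqww" → 8 new (w, d, q, d, q, q, w, w)
  "wdqd" → prefix "wdqd" already present; 0 new (none)
  "wwqqwdqdd" → prefix "w" already present; 8 new (w, q, q, w, d, q, d, d)
  "dd" → 2 new (d, d)
  "wwqwwqdwqwq" → prefix "wwq" already present; 8 new (w, w, q, d, w, q, w, q)
  "wwdqqqd" → prefix "ww" already present; 5 new (d, q, q, q, d)
  "wwdqw" → prefix "wwdq" already present; 1 new (w)
Total nodes = 8 + 0 + 8 + 2 + 8 + 5 + 1 = 32

32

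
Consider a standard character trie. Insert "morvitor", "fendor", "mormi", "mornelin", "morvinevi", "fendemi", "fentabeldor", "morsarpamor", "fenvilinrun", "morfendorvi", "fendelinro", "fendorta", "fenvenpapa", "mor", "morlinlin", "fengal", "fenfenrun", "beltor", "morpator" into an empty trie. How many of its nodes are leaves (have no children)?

17

Leaves are exactly the stored words that no other stored word extends.
Those words: "beltor", "fendelinro", "fendemi", "fendorta", "fenfenrun", "fengal", "fentabeldor", "fenvenpapa", "fenvilinrun", "morfendorvi", "morlinlin", "mormi", "mornelin", "morpator", "morsarpamor", "morvinevi", "morvitor"
Leaf count: 17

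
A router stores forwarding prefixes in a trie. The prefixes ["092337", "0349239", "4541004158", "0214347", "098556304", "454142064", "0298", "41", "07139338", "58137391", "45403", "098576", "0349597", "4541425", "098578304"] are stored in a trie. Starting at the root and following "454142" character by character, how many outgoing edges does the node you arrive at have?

2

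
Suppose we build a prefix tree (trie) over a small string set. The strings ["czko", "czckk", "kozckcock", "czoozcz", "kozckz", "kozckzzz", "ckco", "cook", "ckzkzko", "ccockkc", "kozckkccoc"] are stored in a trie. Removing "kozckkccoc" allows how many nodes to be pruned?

A node on "kozckkccoc"'s path can go only if nothing else ends at it or branches off below it.
The suffix "kccoc" (5 nodes) is used only by "kozckkccoc"; the node for "kozck" still has the child "c", so pruning stops there.
Nodes removed: 5

5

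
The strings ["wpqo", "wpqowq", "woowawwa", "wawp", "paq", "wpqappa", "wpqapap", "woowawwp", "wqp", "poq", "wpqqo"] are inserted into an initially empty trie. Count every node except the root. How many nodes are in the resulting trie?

Count nodes per top-level branch (shared prefixes stored once):
  'p'-branch (paq, poq): 5 nodes
  'w'-branch (wawp, woowawwa, woowawwp, wpqapap, wpqappa, wpqo, wpqowq, wpqqo, wqp): 27 nodes
Sum: 32

32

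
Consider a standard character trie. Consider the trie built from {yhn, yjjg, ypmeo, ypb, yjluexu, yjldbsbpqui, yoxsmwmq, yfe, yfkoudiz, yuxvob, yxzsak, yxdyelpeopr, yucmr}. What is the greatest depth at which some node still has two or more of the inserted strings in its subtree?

The deepest shared node is where two words last agree before diverging.
"yjldbsbpqui" and "yjluexu" agree on "yjl" (3 characters) before diverging; nothing deeper is shared.
Longest shared-prefix length: 3

3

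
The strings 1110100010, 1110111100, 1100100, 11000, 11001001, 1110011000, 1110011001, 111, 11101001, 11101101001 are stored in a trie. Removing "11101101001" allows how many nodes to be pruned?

After clearing the end-marker at "11101101001", prune upward until reaching a node still needed by another word.
The suffix "01001" (5 nodes) is used only by "11101101001"; the node for "111011" still has the child "1", so pruning stops there.
Nodes removed: 5

5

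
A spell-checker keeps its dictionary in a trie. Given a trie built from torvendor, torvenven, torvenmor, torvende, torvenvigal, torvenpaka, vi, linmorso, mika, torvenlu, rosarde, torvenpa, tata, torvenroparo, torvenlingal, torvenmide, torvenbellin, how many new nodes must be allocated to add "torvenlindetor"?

5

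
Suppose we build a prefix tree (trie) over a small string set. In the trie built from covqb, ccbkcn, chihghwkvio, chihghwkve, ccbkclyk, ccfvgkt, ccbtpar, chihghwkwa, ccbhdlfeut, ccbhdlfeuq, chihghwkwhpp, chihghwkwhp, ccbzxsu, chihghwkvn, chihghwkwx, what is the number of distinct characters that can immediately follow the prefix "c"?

The children of the "c" node are the distinct next characters among strings starting with "c".
Characters that immediately follow "c" among the stored strings: {c, h, o}.
That node has 3 child edges.

3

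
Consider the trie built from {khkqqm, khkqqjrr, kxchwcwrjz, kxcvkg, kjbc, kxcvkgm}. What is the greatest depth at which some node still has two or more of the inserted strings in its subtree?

Equivalently: take the maximum, over all pairs, of their longest common prefix length.
e.g. "kxcvkg" and "kxcvkgm" share the prefix "kxcvkg" of length 6; no pair shares a longer one.
Longest shared-prefix length: 6

6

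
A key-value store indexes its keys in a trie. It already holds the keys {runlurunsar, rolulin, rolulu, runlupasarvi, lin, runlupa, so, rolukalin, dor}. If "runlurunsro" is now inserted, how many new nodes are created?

Walking "runlurunsro" from the root, the first 9 characters ("runluruns") follow existing edges; "r" is the first miss.
New nodes needed: |"runlurunsro"| − 9 = 11 − 9 = 2.

2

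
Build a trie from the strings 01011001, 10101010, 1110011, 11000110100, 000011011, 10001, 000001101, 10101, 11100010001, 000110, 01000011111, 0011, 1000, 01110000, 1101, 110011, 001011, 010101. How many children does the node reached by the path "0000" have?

2

Follow the path "0000" to its node, then look at its outgoing edges.
Distinct next characters after "0000": 0, 1.
That node has 2 child edges.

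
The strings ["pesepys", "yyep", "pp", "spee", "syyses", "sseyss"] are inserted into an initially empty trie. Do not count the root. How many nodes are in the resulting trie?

Trie structure (* marks end of a word):
(root)
├─ p
│  ├─ e
│  │  └─ s
│  │     └─ e
│  │        └─ p
│  │           └─ y
│  │              └─ s *
│  └─ p *
├─ s
│  ├─ p
│  │  └─ e
│  │     └─ e *
│  ├─ s
│  │  └─ e
│  │     └─ y
│  │        └─ s
│  │           └─ s *
│  └─ y
│     └─ y
│        └─ s
│           └─ e
│              └─ s *
└─ y
   └─ y
      └─ e
         └─ p *
Counting every labelled node above: 26.

26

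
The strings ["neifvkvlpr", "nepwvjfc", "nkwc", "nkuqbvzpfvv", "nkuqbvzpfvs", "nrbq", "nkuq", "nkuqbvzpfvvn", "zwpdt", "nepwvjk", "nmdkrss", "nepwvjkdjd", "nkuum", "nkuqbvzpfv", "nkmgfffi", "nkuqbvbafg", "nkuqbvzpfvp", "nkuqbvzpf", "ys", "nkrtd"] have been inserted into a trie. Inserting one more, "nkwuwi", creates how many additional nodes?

3

"nkw" is already a path in the trie; the remaining "uwi" must be added.
Each of the 3 remaining characters creates one node.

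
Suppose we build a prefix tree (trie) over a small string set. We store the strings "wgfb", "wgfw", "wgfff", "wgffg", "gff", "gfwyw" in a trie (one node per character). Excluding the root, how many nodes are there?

Trie structure (* marks end of a word):
(root)
├─ g
│  └─ f
│     ├─ f *
│     └─ w
│        └─ y
│           └─ w *
└─ w
   └─ g
      └─ f
         ├─ b *
         ├─ f
         │  ├─ f *
         │  └─ g *
         └─ w *
Counting every labelled node above: 14.

14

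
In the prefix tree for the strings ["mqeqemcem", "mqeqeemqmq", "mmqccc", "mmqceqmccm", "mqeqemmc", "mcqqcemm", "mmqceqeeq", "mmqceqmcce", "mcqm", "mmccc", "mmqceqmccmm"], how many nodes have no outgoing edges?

10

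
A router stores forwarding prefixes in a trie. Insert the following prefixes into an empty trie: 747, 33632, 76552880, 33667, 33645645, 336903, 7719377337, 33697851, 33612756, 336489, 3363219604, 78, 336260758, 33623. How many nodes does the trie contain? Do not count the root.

58

For each word, the new-node count is its length minus the longest prefix already in the trie:
  "747" → 3 new (7, 4, 7)
  "33632" → 5 new (3, 3, 6, 3, 2)
  "76552880" → prefix "7" already present; 7 new (6, 5, 5, 2, 8, 8, 0)
  "33667" → prefix "336" already present; 2 new (6, 7)
  "33645645" → prefix "336" already present; 5 new (4, 5, 6, 4, 5)
  "336903" → prefix "336" already present; 3 new (9, 0, 3)
  "7719377337" → prefix "7" already present; 9 new (7, 1, 9, 3, 7, 7, 3, 3, 7)
  "33697851" → prefix "3369" already present; 4 new (7, 8, 5, 1)
  "33612756" → prefix "336" already present; 5 new (1, 2, 7, 5, 6)
  "336489" → prefix "3364" already present; 2 new (8, 9)
  "3363219604" → prefix "33632" already present; 5 new (1, 9, 6, 0, 4)
  "78" → prefix "7" already present; 1 new (8)
  "336260758" → prefix "336" already present; 6 new (2, 6, 0, 7, 5, 8)
  "33623" → prefix "3362" already present; 1 new (3)
Total nodes = 3 + 5 + 7 + 2 + 5 + 3 + 9 + 4 + 5 + 2 + 5 + 1 + 6 + 1 = 58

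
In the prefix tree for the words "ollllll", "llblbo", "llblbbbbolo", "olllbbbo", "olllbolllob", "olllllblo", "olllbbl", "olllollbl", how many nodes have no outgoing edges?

A leaf is a node with no children — equivalently, the end of a word that is not a proper prefix of any other stored word.
Those words: "llblbbbbolo", "llblbo", "olllbbbo", "olllbbl", "olllbolllob", "olllllblo", "ollllll", "olllollbl"
Leaf count: 8

8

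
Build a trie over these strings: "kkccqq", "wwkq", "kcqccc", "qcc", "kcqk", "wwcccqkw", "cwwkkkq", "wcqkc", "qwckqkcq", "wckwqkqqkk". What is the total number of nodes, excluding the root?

51

Insert word by word; a character creates a node only if that edge doesn't already exist:
  "kkccqq" → 6 new (k, k, c, c, q, q)
  "wwkq" → 4 new (w, w, k, q)
  "kcqccc" → prefix "k" already present; 5 new (c, q, c, c, c)
  "qcc" → 3 new (q, c, c)
  "kcqk" → prefix "kcq" already present; 1 new (k)
  "wwcccqkw" → prefix "ww" already present; 6 new (c, c, c, q, k, w)
  "cwwkkkq" → 7 new (c, w, w, k, k, k, q)
  "wcqkc" → prefix "w" already present; 4 new (c, q, k, c)
  "qwckqkcq" → prefix "q" already present; 7 new (w, c, k, q, k, c, q)
  "wckwqkqqkk" → prefix "wc" already present; 8 new (k, w, q, k, q, q, k, k)
Total nodes = 6 + 4 + 5 + 3 + 1 + 6 + 7 + 4 + 7 + 8 = 51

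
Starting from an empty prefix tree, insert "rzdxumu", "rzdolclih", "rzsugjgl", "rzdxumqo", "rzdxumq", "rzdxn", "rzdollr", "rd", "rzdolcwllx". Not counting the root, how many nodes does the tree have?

29

Insert word by word; a character creates a node only if that edge doesn't already exist:
  "rzdxumu" → 7 new (r, z, d, x, u, m, u)
  "rzdolclih" → prefix "rzd" already present; 6 new (o, l, c, l, i, h)
  "rzsugjgl" → prefix "rz" already present; 6 new (s, u, g, j, g, l)
  "rzdxumqo" → prefix "rzdxum" already present; 2 new (q, o)
  "rzdxumq" → prefix "rzdxumq" already present; 0 new (none)
  "rzdxn" → prefix "rzdx" already present; 1 new (n)
  "rzdollr" → prefix "rzdol" already present; 2 new (l, r)
  "rd" → prefix "r" already present; 1 new (d)
  "rzdolcwllx" → prefix "rzdolc" already present; 4 new (w, l, l, x)
Total nodes = 7 + 6 + 6 + 2 + 0 + 1 + 2 + 1 + 4 = 29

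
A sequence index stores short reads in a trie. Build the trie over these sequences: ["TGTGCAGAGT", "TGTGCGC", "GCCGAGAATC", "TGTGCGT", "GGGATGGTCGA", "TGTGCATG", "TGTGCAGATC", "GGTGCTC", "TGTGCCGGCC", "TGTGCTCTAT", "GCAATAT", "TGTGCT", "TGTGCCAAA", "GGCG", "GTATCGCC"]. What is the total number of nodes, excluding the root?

69

Insert word by word; a character creates a node only if that edge doesn't already exist:
  "TGTGCAGAGT" → 10 new (T, G, T, G, C, A, G, A, G, T)
  "TGTGCGC" → prefix "TGTGC" already present; 2 new (G, C)
  "GCCGAGAATC" → 10 new (G, C, C, G, A, G, A, A, T, C)
  "TGTGCGT" → prefix "TGTGCG" already present; 1 new (T)
  "GGGATGGTCGA" → prefix "G" already present; 10 new (G, G, A, T, G, G, T, C, G, A)
  "TGTGCATG" → prefix "TGTGCA" already present; 2 new (T, G)
  "TGTGCAGATC" → prefix "TGTGCAGA" already present; 2 new (T, C)
  "GGTGCTC" → prefix "GG" already present; 5 new (T, G, C, T, C)
  "TGTGCCGGCC" → prefix "TGTGC" already present; 5 new (C, G, G, C, C)
  "TGTGCTCTAT" → prefix "TGTGC" already present; 5 new (T, C, T, A, T)
  "GCAATAT" → prefix "GC" already present; 5 new (A, A, T, A, T)
  "TGTGCT" → prefix "TGTGCT" already present; 0 new (none)
  "TGTGCCAAA" → prefix "TGTGCC" already present; 3 new (A, A, A)
  "GGCG" → prefix "GG" already present; 2 new (C, G)
  "GTATCGCC" → prefix "G" already present; 7 new (T, A, T, C, G, C, C)
Total nodes = 10 + 2 + 10 + 1 + 10 + 2 + 2 + 5 + 5 + 5 + 5 + 0 + 3 + 2 + 7 = 69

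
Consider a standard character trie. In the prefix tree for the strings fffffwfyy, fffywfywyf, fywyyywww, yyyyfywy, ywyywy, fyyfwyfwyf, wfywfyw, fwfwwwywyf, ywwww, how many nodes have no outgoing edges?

9

Leaves are exactly the stored words that no other stored word extends.
Those words: "fffffwfyy", "fffywfywyf", "fwfwwwywyf", "fywyyywww", "fyyfwyfwyf", "wfywfyw", "ywwww", "ywyywy", "yyyyfywy"
Leaf count: 9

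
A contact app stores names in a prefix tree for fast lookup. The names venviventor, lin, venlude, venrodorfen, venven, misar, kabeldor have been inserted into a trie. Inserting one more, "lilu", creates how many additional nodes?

"li" is already a path in the trie; the remaining "lu" must be added.
Each of the 2 remaining characters creates one node.

2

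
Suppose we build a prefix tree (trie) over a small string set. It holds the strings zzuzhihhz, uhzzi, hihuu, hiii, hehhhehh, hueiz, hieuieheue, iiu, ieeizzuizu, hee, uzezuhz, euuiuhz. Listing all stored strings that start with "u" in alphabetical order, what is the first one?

Filter for "u…" and sort: "uhzzi", "uzezuhz"
Position 1: uhzzi

uhzzi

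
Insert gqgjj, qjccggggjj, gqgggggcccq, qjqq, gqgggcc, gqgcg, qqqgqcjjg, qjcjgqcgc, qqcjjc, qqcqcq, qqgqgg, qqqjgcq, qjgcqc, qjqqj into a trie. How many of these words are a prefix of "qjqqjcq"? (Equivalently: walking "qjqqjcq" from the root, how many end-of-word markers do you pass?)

2

Walk "qjqqjcq" from the root; an end-of-word marker is hit whenever a stored word is a prefix of "qjqqjcq".
Prefixes of the query that are stored words: "qjqq", "qjqqj"
Count: 2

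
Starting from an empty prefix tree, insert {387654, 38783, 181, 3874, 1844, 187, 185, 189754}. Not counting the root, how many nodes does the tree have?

Trie structure (* marks end of a word):
(root)
├─ 1
│  └─ 8
│     ├─ 1 *
│     ├─ 4
│     │  └─ 4 *
│     ├─ 5 *
│     ├─ 7 *
│     └─ 9
│        └─ 7
│           └─ 5
│              └─ 4 *
└─ 3
   └─ 8
      └─ 7
         ├─ 4 *
         ├─ 6
         │  └─ 5
         │     └─ 4 *
         └─ 8
            └─ 3 *
Counting every labelled node above: 20.

20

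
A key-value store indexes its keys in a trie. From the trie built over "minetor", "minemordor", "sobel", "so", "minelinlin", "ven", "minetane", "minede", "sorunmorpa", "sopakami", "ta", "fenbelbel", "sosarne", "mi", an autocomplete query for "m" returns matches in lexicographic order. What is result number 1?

mi

Filter for "m…" and sort: "mi", "minede", "minelinlin", "minemordor", "minetane", "minetor"
The 1st is mi.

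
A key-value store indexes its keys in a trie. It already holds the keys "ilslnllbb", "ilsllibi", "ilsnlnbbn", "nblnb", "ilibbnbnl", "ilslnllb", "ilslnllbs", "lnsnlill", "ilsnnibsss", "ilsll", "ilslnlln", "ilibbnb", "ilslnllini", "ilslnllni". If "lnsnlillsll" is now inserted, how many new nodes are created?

Walking "lnsnlillsll" from the root, the first 8 characters ("lnsnlill") follow existing edges; "s" is the first miss.
So 11 − 8 = 3 new nodes.

3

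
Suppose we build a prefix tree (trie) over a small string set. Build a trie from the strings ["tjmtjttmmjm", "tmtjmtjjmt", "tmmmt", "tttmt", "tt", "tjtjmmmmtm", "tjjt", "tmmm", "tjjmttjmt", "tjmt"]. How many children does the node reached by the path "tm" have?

2

The children of the "tm" node are the distinct next characters among strings starting with "tm".
Distinct next characters after "tm": m, t.
That node has 2 child edges.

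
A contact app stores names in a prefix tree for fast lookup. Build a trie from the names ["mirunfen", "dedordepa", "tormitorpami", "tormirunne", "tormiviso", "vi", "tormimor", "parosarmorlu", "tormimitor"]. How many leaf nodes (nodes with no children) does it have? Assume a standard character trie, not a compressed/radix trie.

A leaf is a node with no children — equivalently, the end of a word that is not a proper prefix of any other stored word.
Those words: "dedordepa", "mirunfen", "parosarmorlu", "tormimitor", "tormimor", "tormirunne", "tormitorpami", "tormiviso", "vi"
Leaf count: 9

9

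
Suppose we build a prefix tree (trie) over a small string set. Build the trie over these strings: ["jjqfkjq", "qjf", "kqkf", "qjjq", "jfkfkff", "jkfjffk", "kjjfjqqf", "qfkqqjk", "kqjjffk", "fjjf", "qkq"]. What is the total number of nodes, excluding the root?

Insert word by word; a character creates a node only if that edge doesn't already exist:
  "jjqfkjq" → 7 new (j, j, q, f, k, j, q)
  "qjf" → 3 new (q, j, f)
  "kqkf" → 4 new (k, q, k, f)
  "qjjq" → prefix "qj" already present; 2 new (j, q)
  "jfkfkff" → prefix "j" already present; 6 new (f, k, f, k, f, f)
  "jkfjffk" → prefix "j" already present; 6 new (k, f, j, f, f, k)
  "kjjfjqqf" → prefix "k" already present; 7 new (j, j, f, j, q, q, f)
  "qfkqqjk" → prefix "q" already present; 6 new (f, k, q, q, j, k)
  "kqjjffk" → prefix "kq" already present; 5 new (j, j, f, f, k)
  "fjjf" → 4 new (f, j, j, f)
  "qkq" → prefix "q" already present; 2 new (k, q)
Total nodes = 7 + 3 + 4 + 2 + 6 + 6 + 7 + 6 + 5 + 4 + 2 = 52

52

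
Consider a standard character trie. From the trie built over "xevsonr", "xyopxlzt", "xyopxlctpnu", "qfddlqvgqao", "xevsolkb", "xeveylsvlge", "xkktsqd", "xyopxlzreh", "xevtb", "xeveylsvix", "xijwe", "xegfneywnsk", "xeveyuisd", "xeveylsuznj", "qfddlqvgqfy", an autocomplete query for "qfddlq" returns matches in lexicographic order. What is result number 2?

qfddlqvgqfy

DFS of the "qfddlq" subtree visits, in order: "qfddlqvgqao", "qfddlqvgqfy"
The 2nd is qfddlqvgqfy.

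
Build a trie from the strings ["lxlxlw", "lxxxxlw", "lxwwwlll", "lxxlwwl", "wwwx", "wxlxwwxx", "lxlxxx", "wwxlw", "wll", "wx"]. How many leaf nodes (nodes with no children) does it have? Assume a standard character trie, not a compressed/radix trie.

9

A leaf is a node with no children — equivalently, the end of a word that is not a proper prefix of any other stored word.
Those words: "lxlxlw", "lxlxxx", "lxwwwlll", "lxxlwwl", "lxxxxlw", "wll", "wwwx", "wwxlw", "wxlxwwxx"
Leaf count: 9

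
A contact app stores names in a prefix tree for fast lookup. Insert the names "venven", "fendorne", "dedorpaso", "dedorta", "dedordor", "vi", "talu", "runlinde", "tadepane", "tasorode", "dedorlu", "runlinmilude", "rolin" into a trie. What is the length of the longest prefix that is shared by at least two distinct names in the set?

The deepest shared node is where two words last agree before diverging.
e.g. "runlinde" and "runlinmilude" share the prefix "runlin" of length 6; no pair shares a longer one.
Longest shared-prefix length: 6

6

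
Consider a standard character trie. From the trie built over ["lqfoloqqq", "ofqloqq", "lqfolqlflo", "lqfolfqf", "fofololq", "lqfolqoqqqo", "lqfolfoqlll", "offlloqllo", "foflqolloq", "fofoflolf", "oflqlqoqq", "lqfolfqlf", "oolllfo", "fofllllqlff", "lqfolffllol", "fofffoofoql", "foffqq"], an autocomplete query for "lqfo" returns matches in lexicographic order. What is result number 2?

Filter for "lqfo…" and sort: "lqfolffllol", "lqfolfoqlll", "lqfolfqf", "lqfolfqlf", "lqfoloqqq", "lqfolqlflo", "lqfolqoqqqo"
Position 2: lqfolfoqlll

lqfolfoqlll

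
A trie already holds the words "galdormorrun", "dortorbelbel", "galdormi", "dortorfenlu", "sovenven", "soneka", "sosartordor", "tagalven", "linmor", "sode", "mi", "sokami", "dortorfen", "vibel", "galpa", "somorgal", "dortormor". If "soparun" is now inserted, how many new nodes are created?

Walking "soparun" from the root, the first 2 characters ("so") follow existing edges; "p" is the first miss.
So 7 − 2 = 5 new nodes.

5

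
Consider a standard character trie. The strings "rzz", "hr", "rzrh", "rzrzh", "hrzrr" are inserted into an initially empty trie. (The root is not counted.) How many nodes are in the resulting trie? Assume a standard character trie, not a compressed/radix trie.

12

Insert word by word; a character creates a node only if that edge doesn't already exist:
  "rzz" → 3 new (r, z, z)
  "hr" → 2 new (h, r)
  "rzrh" → prefix "rz" already present; 2 new (r, h)
  "rzrzh" → prefix "rzr" already present; 2 new (z, h)
  "hrzrr" → prefix "hr" already present; 3 new (z, r, r)
Total nodes = 3 + 2 + 2 + 2 + 3 = 12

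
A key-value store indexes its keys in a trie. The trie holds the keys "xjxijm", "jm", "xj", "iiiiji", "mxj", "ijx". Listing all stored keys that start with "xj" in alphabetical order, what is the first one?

xj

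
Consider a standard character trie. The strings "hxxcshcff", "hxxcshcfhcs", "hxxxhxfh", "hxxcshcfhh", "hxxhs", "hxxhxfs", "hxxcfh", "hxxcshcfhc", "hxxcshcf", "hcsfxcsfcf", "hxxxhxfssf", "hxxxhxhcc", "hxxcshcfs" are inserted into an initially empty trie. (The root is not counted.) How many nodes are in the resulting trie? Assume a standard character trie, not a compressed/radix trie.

41

Insert word by word; a character creates a node only if that edge doesn't already exist:
  "hxxcshcff" → 9 new (h, x, x, c, s, h, c, f, f)
  "hxxcshcfhcs" → prefix "hxxcshcf" already present; 3 new (h, c, s)
  "hxxxhxfh" → prefix "hxx" already present; 5 new (x, h, x, f, h)
  "hxxcshcfhh" → prefix "hxxcshcfh" already present; 1 new (h)
  "hxxhs" → prefix "hxx" already present; 2 new (h, s)
  "hxxhxfs" → prefix "hxxh" already present; 3 new (x, f, s)
  "hxxcfh" → prefix "hxxc" already present; 2 new (f, h)
  "hxxcshcfhc" → prefix "hxxcshcfhc" already present; 0 new (none)
  "hxxcshcf" → prefix "hxxcshcf" already present; 0 new (none)
  "hcsfxcsfcf" → prefix "h" already present; 9 new (c, s, f, x, c, s, f, c, f)
  "hxxxhxfssf" → prefix "hxxxhxf" already present; 3 new (s, s, f)
  "hxxxhxhcc" → prefix "hxxxhx" already present; 3 new (h, c, c)
  "hxxcshcfs" → prefix "hxxcshcf" already present; 1 new (s)
Total nodes = 9 + 3 + 5 + 1 + 2 + 3 + 2 + 0 + 0 + 9 + 3 + 3 + 1 = 41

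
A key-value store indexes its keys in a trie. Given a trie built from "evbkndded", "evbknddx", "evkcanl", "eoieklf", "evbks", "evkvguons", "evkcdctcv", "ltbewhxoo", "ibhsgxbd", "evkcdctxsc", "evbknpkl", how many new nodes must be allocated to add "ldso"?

3

The longest prefix of "ldso" already in the trie is "l" (length 1).
Each of the 3 remaining characters creates one node.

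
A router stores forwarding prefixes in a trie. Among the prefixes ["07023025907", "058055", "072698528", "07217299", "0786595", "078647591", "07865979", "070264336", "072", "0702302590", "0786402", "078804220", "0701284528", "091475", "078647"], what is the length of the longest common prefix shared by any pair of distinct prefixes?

10

The deepest shared node is where two words last agree before diverging.
"0702302590" and "07023025907" agree on "0702302590" (10 characters) before diverging; nothing deeper is shared.
Longest shared-prefix length: 10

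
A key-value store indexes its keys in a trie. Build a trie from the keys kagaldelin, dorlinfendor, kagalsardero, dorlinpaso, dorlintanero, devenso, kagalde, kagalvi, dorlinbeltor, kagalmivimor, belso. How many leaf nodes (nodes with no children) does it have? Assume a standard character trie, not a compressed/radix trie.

A leaf is a node with no children — equivalently, the end of a word that is not a proper prefix of any other stored word.
Those words: "belso", "devenso", "dorlinbeltor", "dorlinfendor", "dorlinpaso", "dorlintanero", "kagaldelin", "kagalmivimor", "kagalsardero", "kagalvi"
Leaf count: 10

10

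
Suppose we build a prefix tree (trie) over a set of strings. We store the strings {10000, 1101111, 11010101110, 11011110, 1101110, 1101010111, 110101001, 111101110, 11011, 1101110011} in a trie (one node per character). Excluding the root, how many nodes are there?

Trie structure (* marks end of a word):
(root)
└─ 1
   ├─ 0
   │  └─ 0
   │     └─ 0
   │        └─ 0 *
   └─ 1
      ├─ 0
      │  └─ 1
      │     ├─ 0
      │     │  └─ 1
      │     │     └─ 0
      │     │        ├─ 0
      │     │        │  └─ 1 *
      │     │        └─ 1
      │     │           └─ 1
      │     │              └─ 1 *
      │     │                 └─ 0 *
      │     └─ 1 *
      │        └─ 1
      │           ├─ 0 *
      │           │  └─ 0
      │           │     └─ 1
      │           │        └─ 1 *
      │           └─ 1 *
      │              └─ 0 *
      └─ 1
         └─ 1
            └─ 0
               └─ 1
                  └─ 1
                     └─ 1
                        └─ 0 *
Counting every labelled node above: 32.

32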